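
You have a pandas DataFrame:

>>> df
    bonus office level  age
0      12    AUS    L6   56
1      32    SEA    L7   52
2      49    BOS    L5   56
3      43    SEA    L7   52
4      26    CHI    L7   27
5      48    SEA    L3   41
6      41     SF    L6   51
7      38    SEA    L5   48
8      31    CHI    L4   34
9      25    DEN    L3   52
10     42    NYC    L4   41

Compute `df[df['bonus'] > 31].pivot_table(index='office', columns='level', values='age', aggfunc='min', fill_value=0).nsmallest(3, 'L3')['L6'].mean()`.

filter rows where bonus > 31:
    bonus office level  age
1      32    SEA    L7   52
2      49    BOS    L5   56
3      43    SEA    L7   52
5      48    SEA    L3   41
6      41     SF    L6   51
7      38    SEA    L5   48
10     42    NYC    L4   41
pivot: rows=office, cols=level, min(age):
level   L3  L4  L5  L6  L7
office                    
BOS      0   0  56   0   0
NYC      0  41   0   0   0
SEA     41   0  48   0  52
SF       0   0   0  51   0
take 3 rows with smallest L3:
level   L3  L4  L5  L6  L7
office                    
BOS      0   0  56   0   0
NYC      0  41   0   0   0
SF       0   0   0  51   0
mean of column 'L6' → 17.0

17.0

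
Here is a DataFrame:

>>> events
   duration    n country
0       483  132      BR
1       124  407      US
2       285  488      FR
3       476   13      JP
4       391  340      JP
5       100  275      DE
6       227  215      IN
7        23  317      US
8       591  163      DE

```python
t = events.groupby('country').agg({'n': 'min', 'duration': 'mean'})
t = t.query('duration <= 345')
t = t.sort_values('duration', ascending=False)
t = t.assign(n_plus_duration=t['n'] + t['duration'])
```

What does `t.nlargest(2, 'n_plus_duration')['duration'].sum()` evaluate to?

512.0

group by country: min(n), mean(duration):
           n  duration
country               
BR       132     483.0
DE       163     345.5
FR       488     285.0
IN       215     227.0
JP        13     433.5
US       317      73.5
filter rows where duration <= 345:
           n  duration
country               
FR       488     285.0
IN       215     227.0
US       317      73.5
sort by duration descending:
           n  duration
country               
FR       488     285.0
IN       215     227.0
US       317      73.5
add column n_plus_duration = t['n'] + t['duration']:
           n  duration  n_plus_duration
country                                
FR       488     285.0            773.0
IN       215     227.0            442.0
US       317      73.5            390.5
take 2 rows with largest n_plus_duration:
           n  duration  n_plus_duration
country                                
FR       488     285.0            773.0
IN       215     227.0            442.0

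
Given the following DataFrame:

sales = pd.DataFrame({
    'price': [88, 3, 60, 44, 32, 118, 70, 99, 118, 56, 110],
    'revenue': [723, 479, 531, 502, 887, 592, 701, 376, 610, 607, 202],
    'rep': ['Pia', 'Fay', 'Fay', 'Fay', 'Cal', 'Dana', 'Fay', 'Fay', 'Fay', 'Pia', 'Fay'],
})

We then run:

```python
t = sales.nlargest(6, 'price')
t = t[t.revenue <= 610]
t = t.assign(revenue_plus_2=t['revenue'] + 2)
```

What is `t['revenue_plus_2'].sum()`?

1788

take 6 rows with largest price:
    price  revenue   rep
5     118      592  Dana
8     118      610   Fay
10    110      202   Fay
7      99      376   Fay
0      88      723   Pia
6      70      701   Fay
filter rows where revenue <= 610:
    price  revenue   rep
5     118      592  Dana
8     118      610   Fay
10    110      202   Fay
7      99      376   Fay
add column revenue_plus_2 = t['revenue'] + 2:
    price  revenue   rep  revenue_plus_2
5     118      592  Dana             594
8     118      610   Fay             612
10    110      202   Fay             204
7      99      376   Fay             378
Reading off the sum of column 'revenue_plus_2', we get 1788.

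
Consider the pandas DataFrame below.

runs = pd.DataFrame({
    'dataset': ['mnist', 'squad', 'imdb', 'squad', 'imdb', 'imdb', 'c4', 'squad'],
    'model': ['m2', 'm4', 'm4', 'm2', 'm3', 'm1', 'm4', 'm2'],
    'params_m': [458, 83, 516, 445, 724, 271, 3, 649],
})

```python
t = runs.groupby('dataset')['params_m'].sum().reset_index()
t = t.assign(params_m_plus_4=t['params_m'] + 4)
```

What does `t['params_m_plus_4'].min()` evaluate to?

group by dataset, sum of params_m:
dataset
c4          3
imdb     1511
mnist     458
squad    1177
Name: params_m, dtype: int64
reset_index():
  dataset  params_m
0      c4         3
1    imdb      1511
2   mnist       458
3   squad      1177
add column params_m_plus_4 = t['params_m'] + 4:
  dataset  params_m  params_m_plus_4
0      c4         3                7
1    imdb      1511             1515
2   mnist       458              462
3   squad      1177             1181
The min of column 'params_m_plus_4' is 7.

7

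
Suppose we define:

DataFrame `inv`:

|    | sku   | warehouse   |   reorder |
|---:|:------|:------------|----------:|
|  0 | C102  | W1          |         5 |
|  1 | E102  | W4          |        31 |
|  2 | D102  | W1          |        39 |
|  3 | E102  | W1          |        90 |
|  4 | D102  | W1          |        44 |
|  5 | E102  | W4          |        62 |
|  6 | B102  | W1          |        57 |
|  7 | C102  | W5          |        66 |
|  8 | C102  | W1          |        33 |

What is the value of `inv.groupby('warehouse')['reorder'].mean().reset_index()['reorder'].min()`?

44.6666666667

group by warehouse, mean of reorder:
warehouse
W1    44.666667
W4    46.500000
W5    66.000000
Name: reorder, dtype: float64
reset_index():
  warehouse    reorder
0        W1  44.666667
1        W4  46.500000
2        W5  66.000000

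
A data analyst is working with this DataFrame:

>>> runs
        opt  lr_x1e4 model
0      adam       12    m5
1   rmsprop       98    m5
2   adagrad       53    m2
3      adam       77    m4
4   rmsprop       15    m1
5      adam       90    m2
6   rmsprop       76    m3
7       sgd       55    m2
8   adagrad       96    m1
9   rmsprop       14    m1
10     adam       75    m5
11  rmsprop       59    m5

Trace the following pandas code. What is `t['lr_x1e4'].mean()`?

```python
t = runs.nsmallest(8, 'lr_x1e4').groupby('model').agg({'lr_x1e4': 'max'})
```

55.25

take 8 rows with smallest lr_x1e4:
        opt  lr_x1e4 model
0      adam       12    m5
9   rmsprop       14    m1
4   rmsprop       15    m1
2   adagrad       53    m2
7       sgd       55    m2
11  rmsprop       59    m5
10     adam       75    m5
6   rmsprop       76    m3
group by model, max of lr_x1e4:
       lr_x1e4
model         
m1          15
m2          55
m3          76
m5          75
mean of column 'lr_x1e4' → 55.25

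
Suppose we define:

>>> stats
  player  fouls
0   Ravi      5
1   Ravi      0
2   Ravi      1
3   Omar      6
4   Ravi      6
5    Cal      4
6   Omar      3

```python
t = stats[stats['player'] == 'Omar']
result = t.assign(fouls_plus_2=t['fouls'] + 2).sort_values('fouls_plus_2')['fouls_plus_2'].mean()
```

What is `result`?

filter rows where player == 'Omar':
  player  fouls
3   Omar      6
6   Omar      3
add column fouls_plus_2 = t['fouls'] + 2:
  player  fouls  fouls_plus_2
3   Omar      6             8
6   Omar      3             5
sort by fouls_plus_2:
  player  fouls  fouls_plus_2
6   Omar      3             5
3   Omar      6             8
The mean of column 'fouls_plus_2' is 6.5.

6.5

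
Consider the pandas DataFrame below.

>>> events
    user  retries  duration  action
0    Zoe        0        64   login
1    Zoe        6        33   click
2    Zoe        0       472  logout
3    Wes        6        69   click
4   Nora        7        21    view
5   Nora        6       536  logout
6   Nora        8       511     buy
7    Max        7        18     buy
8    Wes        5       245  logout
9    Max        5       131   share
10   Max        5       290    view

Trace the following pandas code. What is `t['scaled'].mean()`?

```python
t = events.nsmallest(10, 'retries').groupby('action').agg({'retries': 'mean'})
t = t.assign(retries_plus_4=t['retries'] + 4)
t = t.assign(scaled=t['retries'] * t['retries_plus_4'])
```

take 10 rows with smallest retries:
    user  retries  duration  action
0    Zoe        0        64   login
2    Zoe        0       472  logout
8    Wes        5       245  logout
9    Max        5       131   share
10   Max        5       290    view
1    Zoe        6        33   click
3    Wes        6        69   click
5   Nora        6       536  logout
4   Nora        7        21    view
7    Max        7        18     buy
group by action, mean of retries:
         retries
action          
buy     7.000000
click   6.000000
login   0.000000
logout  3.666667
share   5.000000
view    6.000000
add column retries_plus_4 = t['retries'] + 4:
         retries  retries_plus_4
action                          
buy     7.000000       11.000000
click   6.000000       10.000000
login   0.000000        4.000000
logout  3.666667        7.666667
share   5.000000        9.000000
view    6.000000       10.000000
add column scaled = t['retries'] * t['retries_plus_4']:
         retries  retries_plus_4     scaled
action                                     
buy     7.000000       11.000000  77.000000
click   6.000000       10.000000  60.000000
login   0.000000        4.000000   0.000000
logout  3.666667        7.666667  28.111111
share   5.000000        9.000000  45.000000
view    6.000000       10.000000  60.000000
Finally, mean of column 'scaled' = 45.0185185185.

45.0185185185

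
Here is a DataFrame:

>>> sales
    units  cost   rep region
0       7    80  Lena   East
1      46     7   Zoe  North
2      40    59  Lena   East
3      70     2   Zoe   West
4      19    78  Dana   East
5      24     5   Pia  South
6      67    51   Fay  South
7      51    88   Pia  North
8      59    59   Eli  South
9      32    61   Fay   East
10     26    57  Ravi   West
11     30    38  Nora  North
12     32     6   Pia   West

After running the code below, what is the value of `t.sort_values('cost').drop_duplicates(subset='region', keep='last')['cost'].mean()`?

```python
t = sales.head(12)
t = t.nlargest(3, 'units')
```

30.5

take first 12 rows:
    units  cost   rep region
0       7    80  Lena   East
1      46     7   Zoe  North
2      40    59  Lena   East
3      70     2   Zoe   West
4      19    78  Dana   East
5      24     5   Pia  South
6      67    51   Fay  South
7      51    88   Pia  North
8      59    59   Eli  South
9      32    61   Fay   East
10     26    57  Ravi   West
11     30    38  Nora  North
take 3 rows with largest units:
   units  cost  rep region
3     70     2  Zoe   West
6     67    51  Fay  South
8     59    59  Eli  South
sort by cost:
   units  cost  rep region
3     70     2  Zoe   West
6     67    51  Fay  South
8     59    59  Eli  South
drop duplicate region (keep=last):
   units  cost  rep region
3     70     2  Zoe   West
8     59    59  Eli  South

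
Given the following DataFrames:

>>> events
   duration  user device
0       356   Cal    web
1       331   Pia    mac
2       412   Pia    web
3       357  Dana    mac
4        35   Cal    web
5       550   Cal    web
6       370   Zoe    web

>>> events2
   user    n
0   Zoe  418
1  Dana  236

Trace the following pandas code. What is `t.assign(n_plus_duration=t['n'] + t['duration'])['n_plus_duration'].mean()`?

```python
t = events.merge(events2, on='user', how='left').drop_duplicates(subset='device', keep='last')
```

merge on 'user' (how='left') → 7 rows:
   duration  user device      n
0       356   Cal    web    NaN
1       331   Pia    mac    NaN
2       412   Pia    web    NaN
3       357  Dana    mac  236.0
4        35   Cal    web    NaN
5       550   Cal    web    NaN
6       370   Zoe    web  418.0
drop duplicate device (keep=last):
   duration  user device      n
3       357  Dana    mac  236.0
6       370   Zoe    web  418.0
add column n_plus_duration = t['n'] + t['duration']:
   duration  user device      n  n_plus_duration
3       357  Dana    mac  236.0            593.0
6       370   Zoe    web  418.0            788.0
The mean of column 'n_plus_duration' is 690.5.

690.5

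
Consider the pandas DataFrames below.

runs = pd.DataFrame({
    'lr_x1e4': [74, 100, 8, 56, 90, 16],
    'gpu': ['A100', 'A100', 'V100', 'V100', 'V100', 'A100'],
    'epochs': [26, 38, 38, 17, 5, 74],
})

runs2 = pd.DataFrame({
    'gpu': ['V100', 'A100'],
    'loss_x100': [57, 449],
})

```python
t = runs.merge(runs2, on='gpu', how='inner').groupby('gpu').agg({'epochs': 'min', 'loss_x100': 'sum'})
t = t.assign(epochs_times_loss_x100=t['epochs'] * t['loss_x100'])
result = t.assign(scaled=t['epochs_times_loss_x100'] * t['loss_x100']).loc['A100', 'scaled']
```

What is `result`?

47174634

merge on 'gpu' (how='inner') → 6 rows:
   lr_x1e4   gpu  epochs  loss_x100
0       74  A100      26        449
1      100  A100      38        449
2        8  V100      38         57
3       56  V100      17         57
4       90  V100       5         57
5       16  A100      74        449
group by gpu: min(epochs), sum(loss_x100):
      epochs  loss_x100
gpu                    
A100      26       1347
V100       5        171
add column epochs_times_loss_x100 = t['epochs'] * t['loss_x100']:
      epochs  loss_x100  epochs_times_loss_x100
gpu                                            
A100      26       1347                   35022
V100       5        171                     855
add column scaled = t['epochs_times_loss_x100'] * t['loss_x100']:
      epochs  loss_x100  epochs_times_loss_x100    scaled
gpu                                                      
A100      26       1347                   35022  47174634
V100       5        171                     855    146205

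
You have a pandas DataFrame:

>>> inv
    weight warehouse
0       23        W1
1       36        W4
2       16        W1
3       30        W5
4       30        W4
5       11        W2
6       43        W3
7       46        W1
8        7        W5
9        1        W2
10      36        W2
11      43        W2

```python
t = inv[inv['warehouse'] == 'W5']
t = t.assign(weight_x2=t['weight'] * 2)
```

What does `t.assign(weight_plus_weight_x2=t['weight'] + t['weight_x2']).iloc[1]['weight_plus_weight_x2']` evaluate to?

filter rows where warehouse == 'W5':
   weight warehouse
3      30        W5
8       7        W5
add column weight_x2 = t['weight'] * 2:
   weight warehouse  weight_x2
3      30        W5         60
8       7        W5         14
add column weight_plus_weight_x2 = t['weight'] + t['weight_x2']:
   weight warehouse  weight_x2  weight_plus_weight_x2
3      30        W5         60                     90
8       7        W5         14                     21
value at position 1, column 'weight_plus_weight_x2' → 21

21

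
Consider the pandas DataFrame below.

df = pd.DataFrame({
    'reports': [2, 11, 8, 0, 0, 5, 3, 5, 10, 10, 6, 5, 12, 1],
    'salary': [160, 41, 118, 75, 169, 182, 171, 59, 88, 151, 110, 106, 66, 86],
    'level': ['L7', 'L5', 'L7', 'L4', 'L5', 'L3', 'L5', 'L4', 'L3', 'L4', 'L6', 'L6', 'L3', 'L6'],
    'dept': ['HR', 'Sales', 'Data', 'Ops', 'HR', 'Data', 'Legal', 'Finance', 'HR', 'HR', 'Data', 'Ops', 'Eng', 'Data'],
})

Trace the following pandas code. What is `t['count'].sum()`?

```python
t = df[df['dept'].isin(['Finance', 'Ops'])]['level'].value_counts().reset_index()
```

filter rows where dept in ['Finance', 'Ops']:
    reports  salary level     dept
3         0      75    L4      Ops
7         5      59    L4  Finance
11        5     106    L6      Ops
value_counts of level:
level
L4    2
L6    1
Name: count, dtype: int64
reset_index():
  level  count
0    L4      2
1    L6      1
Hence 3.

3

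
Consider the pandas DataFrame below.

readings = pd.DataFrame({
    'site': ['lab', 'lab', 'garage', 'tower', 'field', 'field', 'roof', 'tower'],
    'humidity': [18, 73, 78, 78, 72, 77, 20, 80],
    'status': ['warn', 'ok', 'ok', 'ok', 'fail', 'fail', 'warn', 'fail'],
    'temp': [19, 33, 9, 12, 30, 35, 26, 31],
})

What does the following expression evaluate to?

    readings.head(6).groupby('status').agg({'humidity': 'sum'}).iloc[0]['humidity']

149

take first 6 rows:
     site  humidity status  temp
0     lab        18   warn    19
1     lab        73     ok    33
2  garage        78     ok     9
3   tower        78     ok    12
4   field        72   fail    30
5   field        77   fail    35
group by status, sum of humidity:
        humidity
status          
fail         149
ok           229
warn          18
Finally, value at position 0, column 'humidity' = 149.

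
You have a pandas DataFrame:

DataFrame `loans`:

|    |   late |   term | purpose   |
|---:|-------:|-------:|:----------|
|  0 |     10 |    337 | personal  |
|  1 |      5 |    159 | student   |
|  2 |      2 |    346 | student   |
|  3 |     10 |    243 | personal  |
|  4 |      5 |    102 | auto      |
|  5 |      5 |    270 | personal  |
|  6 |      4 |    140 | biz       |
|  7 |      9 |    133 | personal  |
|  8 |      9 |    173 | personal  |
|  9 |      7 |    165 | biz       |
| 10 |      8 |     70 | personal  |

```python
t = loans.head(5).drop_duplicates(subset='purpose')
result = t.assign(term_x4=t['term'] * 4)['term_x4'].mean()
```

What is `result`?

take first 5 rows:
   late  term   purpose
0    10   337  personal
1     5   159   student
2     2   346   student
3    10   243  personal
4     5   102      auto
drop duplicate purpose (keep=first):
   late  term   purpose
0    10   337  personal
1     5   159   student
4     5   102      auto
add column term_x4 = t['term'] * 4:
   late  term   purpose  term_x4
0    10   337  personal     1348
1     5   159   student      636
4     5   102      auto      408

797.333333333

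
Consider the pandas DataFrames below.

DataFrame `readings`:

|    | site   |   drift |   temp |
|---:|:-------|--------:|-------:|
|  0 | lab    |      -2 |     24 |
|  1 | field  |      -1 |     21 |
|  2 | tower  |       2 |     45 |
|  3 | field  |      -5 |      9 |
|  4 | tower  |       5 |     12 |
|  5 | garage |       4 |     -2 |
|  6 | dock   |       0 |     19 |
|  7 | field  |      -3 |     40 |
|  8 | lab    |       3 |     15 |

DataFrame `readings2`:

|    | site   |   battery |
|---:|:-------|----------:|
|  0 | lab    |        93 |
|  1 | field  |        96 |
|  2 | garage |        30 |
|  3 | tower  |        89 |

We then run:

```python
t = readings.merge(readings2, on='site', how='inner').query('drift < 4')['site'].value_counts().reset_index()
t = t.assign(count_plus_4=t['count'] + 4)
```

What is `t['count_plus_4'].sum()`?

18

merge on 'site' (how='inner') → 8 rows:
     site  drift  temp  battery
0     lab     -2    24       93
1   field     -1    21       96
2   tower      2    45       89
3   field     -5     9       96
4   tower      5    12       89
5  garage      4    -2       30
6   field     -3    40       96
7     lab      3    15       93
filter rows where drift < 4:
    site  drift  temp  battery
0    lab     -2    24       93
1  field     -1    21       96
2  tower      2    45       89
3  field     -5     9       96
6  field     -3    40       96
7    lab      3    15       93
value_counts of site:
site
field    3
lab      2
tower    1
Name: count, dtype: int64
reset_index():
    site  count
0  field      3
1    lab      2
2  tower      1
add column count_plus_4 = t['count'] + 4:
    site  count  count_plus_4
0  field      3             7
1    lab      2             6
2  tower      1             5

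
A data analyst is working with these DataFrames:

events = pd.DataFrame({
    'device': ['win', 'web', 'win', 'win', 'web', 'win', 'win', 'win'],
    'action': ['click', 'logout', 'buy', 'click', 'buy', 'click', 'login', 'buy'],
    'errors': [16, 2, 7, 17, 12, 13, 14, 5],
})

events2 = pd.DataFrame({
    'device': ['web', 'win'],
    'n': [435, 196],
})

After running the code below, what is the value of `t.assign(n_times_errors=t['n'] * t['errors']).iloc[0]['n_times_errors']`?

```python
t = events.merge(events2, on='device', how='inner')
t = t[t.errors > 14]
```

3136

merge on 'device' (how='inner') → 8 rows:
  device  action  errors    n
0    win   click      16  196
1    web  logout       2  435
2    win     buy       7  196
3    win   click      17  196
4    web     buy      12  435
5    win   click      13  196
6    win   login      14  196
7    win     buy       5  196
filter rows where errors > 14:
  device action  errors    n
0    win  click      16  196
3    win  click      17  196
add column n_times_errors = t['n'] * t['errors']:
  device action  errors    n  n_times_errors
0    win  click      16  196            3136
3    win  click      17  196            3332
Then the value at position 0, column 'n_times_errors': 3136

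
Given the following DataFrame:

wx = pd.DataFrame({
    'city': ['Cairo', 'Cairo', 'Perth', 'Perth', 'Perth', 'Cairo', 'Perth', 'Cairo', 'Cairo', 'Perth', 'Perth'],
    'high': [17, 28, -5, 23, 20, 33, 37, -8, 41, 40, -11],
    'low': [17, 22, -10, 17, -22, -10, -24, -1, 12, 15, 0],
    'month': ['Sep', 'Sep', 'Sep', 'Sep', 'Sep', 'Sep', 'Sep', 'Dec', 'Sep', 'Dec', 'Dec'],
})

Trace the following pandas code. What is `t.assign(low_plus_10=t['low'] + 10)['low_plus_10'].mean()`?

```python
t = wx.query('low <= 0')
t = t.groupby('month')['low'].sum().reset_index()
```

filter rows where low <= 0:
     city  high  low month
2   Perth    -5  -10   Sep
4   Perth    20  -22   Sep
5   Cairo    33  -10   Sep
6   Perth    37  -24   Sep
7   Cairo    -8   -1   Dec
10  Perth   -11    0   Dec
group by month, sum of low:
month
Dec    -1
Sep   -66
Name: low, dtype: int64
reset_index():
  month  low
0   Dec   -1
1   Sep  -66
add column low_plus_10 = t['low'] + 10:
  month  low  low_plus_10
0   Dec   -1            9
1   Sep  -66          -56
Finally, mean of column 'low_plus_10' = -23.5.

-23.5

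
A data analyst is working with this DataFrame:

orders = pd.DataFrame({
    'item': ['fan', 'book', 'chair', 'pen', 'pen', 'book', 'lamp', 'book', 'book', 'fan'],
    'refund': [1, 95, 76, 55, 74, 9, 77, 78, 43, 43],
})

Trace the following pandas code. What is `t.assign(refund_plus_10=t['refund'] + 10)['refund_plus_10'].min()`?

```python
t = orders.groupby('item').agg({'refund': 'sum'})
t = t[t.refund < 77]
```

54

group by item, sum of refund:
       refund
item         
book      225
chair      76
fan        44
lamp       77
pen       129
filter rows where refund < 77:
       refund
item         
chair      76
fan        44
add column refund_plus_10 = t['refund'] + 10:
       refund  refund_plus_10
item                         
chair      76              86
fan        44              54
min of column 'refund_plus_10' → 54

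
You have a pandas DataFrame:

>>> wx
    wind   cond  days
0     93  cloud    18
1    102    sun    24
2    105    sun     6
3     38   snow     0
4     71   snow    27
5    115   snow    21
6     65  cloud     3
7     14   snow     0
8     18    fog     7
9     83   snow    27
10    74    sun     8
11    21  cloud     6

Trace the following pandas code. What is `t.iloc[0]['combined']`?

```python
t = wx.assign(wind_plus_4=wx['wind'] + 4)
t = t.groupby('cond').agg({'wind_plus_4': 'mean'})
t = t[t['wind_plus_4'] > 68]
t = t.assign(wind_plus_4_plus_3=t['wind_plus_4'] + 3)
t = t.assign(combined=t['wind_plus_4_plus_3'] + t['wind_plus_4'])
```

add column wind_plus_4 = wx['wind'] + 4:
    wind   cond  days  wind_plus_4
0     93  cloud    18           97
1    102    sun    24          106
2    105    sun     6          109
3     38   snow     0           42
4     71   snow    27           75
5    115   snow    21          119
6     65  cloud     3           69
7     14   snow     0           18
8     18    fog     7           22
9     83   snow    27           87
10    74    sun     8           78
11    21  cloud     6           25
group by cond, mean of wind_plus_4:
       wind_plus_4
cond              
cloud    63.666667
fog      22.000000
snow     68.200000
sun      97.666667
filter rows where wind_plus_4 > 68:
      wind_plus_4
cond             
snow    68.200000
sun     97.666667
add column wind_plus_4_plus_3 = t['wind_plus_4'] + 3:
      wind_plus_4  wind_plus_4_plus_3
cond                                 
snow    68.200000           71.200000
sun     97.666667          100.666667
add column combined = t['wind_plus_4_plus_3'] + t['wind_plus_4']:
      wind_plus_4  wind_plus_4_plus_3    combined
cond                                             
snow    68.200000           71.200000  139.400000
sun     97.666667          100.666667  198.333333

139.4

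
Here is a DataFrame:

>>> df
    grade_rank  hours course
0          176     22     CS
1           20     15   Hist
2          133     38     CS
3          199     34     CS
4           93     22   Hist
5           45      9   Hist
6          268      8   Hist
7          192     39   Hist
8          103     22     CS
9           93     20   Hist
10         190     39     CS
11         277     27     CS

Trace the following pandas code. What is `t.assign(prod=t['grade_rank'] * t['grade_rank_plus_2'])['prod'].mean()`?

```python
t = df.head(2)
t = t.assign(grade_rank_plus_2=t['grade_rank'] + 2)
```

take first 2 rows:
   grade_rank  hours course
0         176     22     CS
1          20     15   Hist
add column grade_rank_plus_2 = t['grade_rank'] + 2:
   grade_rank  hours course  grade_rank_plus_2
0         176     22     CS                178
1          20     15   Hist                 22
add column prod = t['grade_rank'] * t['grade_rank_plus_2']:
   grade_rank  hours course  grade_rank_plus_2   prod
0         176     22     CS                178  31328
1          20     15   Hist                 22    440

15884.0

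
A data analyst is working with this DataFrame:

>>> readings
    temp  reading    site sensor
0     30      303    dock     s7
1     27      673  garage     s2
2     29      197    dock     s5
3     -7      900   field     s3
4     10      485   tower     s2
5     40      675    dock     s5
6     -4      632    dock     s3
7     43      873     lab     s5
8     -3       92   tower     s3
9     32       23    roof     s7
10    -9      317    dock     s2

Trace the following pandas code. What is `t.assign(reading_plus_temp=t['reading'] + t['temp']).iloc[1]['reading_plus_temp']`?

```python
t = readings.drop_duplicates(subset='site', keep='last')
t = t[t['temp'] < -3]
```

308

drop duplicate site (keep=last):
    temp  reading    site sensor
1     27      673  garage     s2
3     -7      900   field     s3
7     43      873     lab     s5
8     -3       92   tower     s3
9     32       23    roof     s7
10    -9      317    dock     s2
filter rows where temp < -3:
    temp  reading   site sensor
3     -7      900  field     s3
10    -9      317   dock     s2
add column reading_plus_temp = t['reading'] + t['temp']:
    temp  reading   site sensor  reading_plus_temp
3     -7      900  field     s3                893
10    -9      317   dock     s2                308
So iloc[1]['reading_plus_temp'] = 308.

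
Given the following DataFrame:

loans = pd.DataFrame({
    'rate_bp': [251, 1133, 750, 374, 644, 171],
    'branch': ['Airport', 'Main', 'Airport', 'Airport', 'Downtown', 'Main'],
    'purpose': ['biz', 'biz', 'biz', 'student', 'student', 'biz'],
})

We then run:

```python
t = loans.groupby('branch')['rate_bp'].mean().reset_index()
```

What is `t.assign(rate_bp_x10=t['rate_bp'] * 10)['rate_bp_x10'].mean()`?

group by branch, mean of rate_bp:
branch
Airport     458.333333
Downtown    644.000000
Main        652.000000
Name: rate_bp, dtype: float64
reset_index():
     branch     rate_bp
0   Airport  458.333333
1  Downtown  644.000000
2      Main  652.000000
add column rate_bp_x10 = t['rate_bp'] * 10:
     branch     rate_bp  rate_bp_x10
0   Airport  458.333333  4583.333333
1  Downtown  644.000000  6440.000000
2      Main  652.000000  6520.000000
The mean of column 'rate_bp_x10' is 5847.77777778.

5847.77777778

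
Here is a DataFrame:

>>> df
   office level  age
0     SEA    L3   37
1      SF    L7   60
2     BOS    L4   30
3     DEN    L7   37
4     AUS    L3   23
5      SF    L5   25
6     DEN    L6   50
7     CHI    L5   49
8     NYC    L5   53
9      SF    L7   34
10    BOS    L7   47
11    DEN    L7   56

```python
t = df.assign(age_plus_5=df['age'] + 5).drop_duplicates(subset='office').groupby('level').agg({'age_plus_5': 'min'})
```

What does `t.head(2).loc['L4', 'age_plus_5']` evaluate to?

add column age_plus_5 = df['age'] + 5:
   office level  age  age_plus_5
0     SEA    L3   37          42
1      SF    L7   60          65
2     BOS    L4   30          35
3     DEN    L7   37          42
4     AUS    L3   23          28
5      SF    L5   25          30
6     DEN    L6   50          55
7     CHI    L5   49          54
8     NYC    L5   53          58
9      SF    L7   34          39
10    BOS    L7   47          52
11    DEN    L7   56          61
drop duplicate office (keep=first):
  office level  age  age_plus_5
0    SEA    L3   37          42
1     SF    L7   60          65
2    BOS    L4   30          35
3    DEN    L7   37          42
4    AUS    L3   23          28
7    CHI    L5   49          54
8    NYC    L5   53          58
group by level, min of age_plus_5:
       age_plus_5
level            
L3             28
L4             35
L5             54
L7             42
take first 2 rows:
       age_plus_5
level            
L3             28
L4             35

35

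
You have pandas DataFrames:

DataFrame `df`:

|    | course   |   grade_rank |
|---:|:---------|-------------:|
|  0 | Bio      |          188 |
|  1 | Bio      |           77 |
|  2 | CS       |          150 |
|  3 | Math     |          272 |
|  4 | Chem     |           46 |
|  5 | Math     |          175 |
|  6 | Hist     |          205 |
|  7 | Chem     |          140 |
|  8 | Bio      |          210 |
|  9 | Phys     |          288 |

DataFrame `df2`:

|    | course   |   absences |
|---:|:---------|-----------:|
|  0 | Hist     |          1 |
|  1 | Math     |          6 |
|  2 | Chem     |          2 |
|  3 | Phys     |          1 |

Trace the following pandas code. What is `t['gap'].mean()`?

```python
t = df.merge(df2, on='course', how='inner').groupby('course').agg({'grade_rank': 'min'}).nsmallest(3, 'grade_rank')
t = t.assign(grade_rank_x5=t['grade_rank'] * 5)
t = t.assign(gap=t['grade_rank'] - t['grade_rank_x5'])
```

merge on 'course' (how='inner') → 6 rows:
  course  grade_rank  absences
0   Math         272         6
1   Chem          46         2
2   Math         175         6
3   Hist         205         1
4   Chem         140         2
5   Phys         288         1
group by course, min of grade_rank:
        grade_rank
course            
Chem            46
Hist           205
Math           175
Phys           288
take 3 rows with smallest grade_rank:
        grade_rank
course            
Chem            46
Math           175
Hist           205
add column grade_rank_x5 = t['grade_rank'] * 5:
        grade_rank  grade_rank_x5
course                           
Chem            46            230
Math           175            875
Hist           205           1025
add column gap = t['grade_rank'] - t['grade_rank_x5']:
        grade_rank  grade_rank_x5  gap
course                                
Chem            46            230 -184
Math           175            875 -700
Hist           205           1025 -820
So mean() = -568.0.

-568.0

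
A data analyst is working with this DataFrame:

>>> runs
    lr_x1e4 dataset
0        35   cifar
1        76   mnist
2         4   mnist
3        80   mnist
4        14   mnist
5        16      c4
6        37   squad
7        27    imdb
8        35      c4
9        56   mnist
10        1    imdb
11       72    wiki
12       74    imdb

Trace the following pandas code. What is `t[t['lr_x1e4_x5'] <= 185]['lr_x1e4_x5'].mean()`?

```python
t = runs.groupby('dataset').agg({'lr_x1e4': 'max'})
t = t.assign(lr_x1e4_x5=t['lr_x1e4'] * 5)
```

178.333333333

group by dataset, max of lr_x1e4:
         lr_x1e4
dataset         
c4            35
cifar         35
imdb          74
mnist         80
squad         37
wiki          72
add column lr_x1e4_x5 = t['lr_x1e4'] * 5:
         lr_x1e4  lr_x1e4_x5
dataset                     
c4            35         175
cifar         35         175
imdb          74         370
mnist         80         400
squad         37         185
wiki          72         360
filter rows where lr_x1e4_x5 <= 185:
         lr_x1e4  lr_x1e4_x5
dataset                     
c4            35         175
cifar         35         175
squad         37         185
The mean of column 'lr_x1e4_x5' is 178.333333333.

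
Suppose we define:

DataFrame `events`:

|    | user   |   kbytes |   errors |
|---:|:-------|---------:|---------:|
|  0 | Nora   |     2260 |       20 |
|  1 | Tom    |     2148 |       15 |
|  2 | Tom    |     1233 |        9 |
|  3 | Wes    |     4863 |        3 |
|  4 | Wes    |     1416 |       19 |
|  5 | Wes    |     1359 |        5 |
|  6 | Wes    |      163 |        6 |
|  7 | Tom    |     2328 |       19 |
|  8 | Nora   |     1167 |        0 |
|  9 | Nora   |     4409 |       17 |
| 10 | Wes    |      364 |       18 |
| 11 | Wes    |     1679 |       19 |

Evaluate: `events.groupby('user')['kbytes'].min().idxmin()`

group by user, min of kbytes:
user
Nora    1167
Tom     1233
Wes      163
Name: kbytes, dtype: int64
Taking the label with the smallest value gives Wes.

Wes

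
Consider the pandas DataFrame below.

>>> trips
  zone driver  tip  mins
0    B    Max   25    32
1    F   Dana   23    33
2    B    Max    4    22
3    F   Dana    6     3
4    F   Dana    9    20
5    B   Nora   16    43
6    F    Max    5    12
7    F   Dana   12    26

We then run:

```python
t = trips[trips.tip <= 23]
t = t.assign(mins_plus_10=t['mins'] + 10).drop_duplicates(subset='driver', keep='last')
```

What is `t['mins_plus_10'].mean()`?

filter rows where tip <= 23:
  zone driver  tip  mins
1    F   Dana   23    33
2    B    Max    4    22
3    F   Dana    6     3
4    F   Dana    9    20
5    B   Nora   16    43
6    F    Max    5    12
7    F   Dana   12    26
add column mins_plus_10 = t['mins'] + 10:
  zone driver  tip  mins  mins_plus_10
1    F   Dana   23    33            43
2    B    Max    4    22            32
3    F   Dana    6     3            13
4    F   Dana    9    20            30
5    B   Nora   16    43            53
6    F    Max    5    12            22
7    F   Dana   12    26            36
drop duplicate driver (keep=last):
  zone driver  tip  mins  mins_plus_10
5    B   Nora   16    43            53
6    F    Max    5    12            22
7    F   Dana   12    26            36
Reading off the mean of column 'mins_plus_10', we get 37.0.

37.0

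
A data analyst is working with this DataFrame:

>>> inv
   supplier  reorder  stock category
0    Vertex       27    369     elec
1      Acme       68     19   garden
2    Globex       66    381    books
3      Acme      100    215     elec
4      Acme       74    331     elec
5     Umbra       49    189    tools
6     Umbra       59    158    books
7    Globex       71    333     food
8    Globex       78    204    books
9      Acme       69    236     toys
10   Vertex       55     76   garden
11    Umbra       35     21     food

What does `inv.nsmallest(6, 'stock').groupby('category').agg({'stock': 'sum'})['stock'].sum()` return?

667

take 6 rows with smallest stock:
   supplier  reorder  stock category
1      Acme       68     19   garden
11    Umbra       35     21     food
10   Vertex       55     76   garden
6     Umbra       59    158    books
5     Umbra       49    189    tools
8    Globex       78    204    books
group by category, sum of stock:
          stock
category       
books       362
food         21
garden       95
tools       189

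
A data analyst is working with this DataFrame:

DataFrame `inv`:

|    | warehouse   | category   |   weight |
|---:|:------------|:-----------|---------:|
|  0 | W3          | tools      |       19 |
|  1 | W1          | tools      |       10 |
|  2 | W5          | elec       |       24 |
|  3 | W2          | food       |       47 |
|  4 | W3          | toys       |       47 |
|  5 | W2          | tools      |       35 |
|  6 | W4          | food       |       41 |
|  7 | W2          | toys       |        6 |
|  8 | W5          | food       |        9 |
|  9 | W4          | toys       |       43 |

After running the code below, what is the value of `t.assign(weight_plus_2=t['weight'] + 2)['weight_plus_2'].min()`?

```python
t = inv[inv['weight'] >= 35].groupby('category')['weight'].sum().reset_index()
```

37

filter rows where weight >= 35:
  warehouse category  weight
3        W2     food      47
4        W3     toys      47
5        W2    tools      35
6        W4     food      41
9        W4     toys      43
group by category, sum of weight:
category
food     88
tools    35
toys     90
Name: weight, dtype: int64
reset_index():
  category  weight
0     food      88
1    tools      35
2     toys      90
add column weight_plus_2 = t['weight'] + 2:
  category  weight  weight_plus_2
0     food      88             90
1    tools      35             37
2     toys      90             92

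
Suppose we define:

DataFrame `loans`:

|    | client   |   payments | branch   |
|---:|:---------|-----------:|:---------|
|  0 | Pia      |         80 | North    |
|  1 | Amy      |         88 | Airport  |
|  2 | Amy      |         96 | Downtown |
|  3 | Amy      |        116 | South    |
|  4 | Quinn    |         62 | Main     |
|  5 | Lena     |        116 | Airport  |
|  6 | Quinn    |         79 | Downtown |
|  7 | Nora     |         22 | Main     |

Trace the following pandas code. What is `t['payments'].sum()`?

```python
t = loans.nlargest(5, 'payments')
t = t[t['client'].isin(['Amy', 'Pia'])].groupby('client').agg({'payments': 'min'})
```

168

take 5 rows with largest payments:
  client  payments    branch
3    Amy       116     South
5   Lena       116   Airport
2    Amy        96  Downtown
1    Amy        88   Airport
0    Pia        80     North
filter rows where client in ['Amy', 'Pia']:
  client  payments    branch
3    Amy       116     South
2    Amy        96  Downtown
1    Amy        88   Airport
0    Pia        80     North
group by client, min of payments:
        payments
client          
Amy           88
Pia           80
sum of column 'payments' → 168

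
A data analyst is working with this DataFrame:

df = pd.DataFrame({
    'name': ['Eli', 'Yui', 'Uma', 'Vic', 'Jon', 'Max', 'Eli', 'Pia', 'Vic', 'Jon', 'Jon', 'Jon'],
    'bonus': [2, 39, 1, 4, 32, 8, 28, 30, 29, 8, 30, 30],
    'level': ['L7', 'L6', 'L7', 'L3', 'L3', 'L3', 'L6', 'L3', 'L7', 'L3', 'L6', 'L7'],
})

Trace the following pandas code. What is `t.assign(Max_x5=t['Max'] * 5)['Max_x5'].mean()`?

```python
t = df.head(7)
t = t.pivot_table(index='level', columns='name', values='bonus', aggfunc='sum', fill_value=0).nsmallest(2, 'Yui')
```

20.0

take first 7 rows:
  name  bonus level
0  Eli      2    L7
1  Yui     39    L6
2  Uma      1    L7
3  Vic      4    L3
4  Jon     32    L3
5  Max      8    L3
6  Eli     28    L6
pivot: rows=level, cols=name, sum(bonus):
name   Eli  Jon  Max  Uma  Vic  Yui
level                              
L3       0   32    8    0    4    0
L6      28    0    0    0    0   39
L7       2    0    0    1    0    0
take 2 rows with smallest Yui:
name   Eli  Jon  Max  Uma  Vic  Yui
level                              
L3       0   32    8    0    4    0
L7       2    0    0    1    0    0
add column Max_x5 = t['Max'] * 5:
name   Eli  Jon  Max  Uma  Vic  Yui  Max_x5
level                                      
L3       0   32    8    0    4    0      40
L7       2    0    0    1    0    0       0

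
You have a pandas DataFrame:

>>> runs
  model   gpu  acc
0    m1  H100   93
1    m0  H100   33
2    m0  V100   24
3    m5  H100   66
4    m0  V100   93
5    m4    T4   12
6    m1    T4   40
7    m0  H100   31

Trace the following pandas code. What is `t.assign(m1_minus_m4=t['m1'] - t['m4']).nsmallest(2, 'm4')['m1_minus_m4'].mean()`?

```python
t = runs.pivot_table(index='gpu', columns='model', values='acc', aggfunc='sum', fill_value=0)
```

pivot: rows=gpu, cols=model, sum(acc):
model   m0  m1  m4  m5
gpu                   
H100    64  93   0  66
T4       0  40  12   0
V100   117   0   0   0
add column m1_minus_m4 = t['m1'] - t['m4']:
model   m0  m1  m4  m5  m1_minus_m4
gpu                                
H100    64  93   0  66           93
T4       0  40  12   0           28
V100   117   0   0   0            0
take 2 rows with smallest m4:
model   m0  m1  m4  m5  m1_minus_m4
gpu                                
H100    64  93   0  66           93
V100   117   0   0   0            0

46.5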